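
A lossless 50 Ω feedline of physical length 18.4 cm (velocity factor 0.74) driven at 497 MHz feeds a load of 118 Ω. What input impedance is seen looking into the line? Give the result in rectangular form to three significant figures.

λ = v/f = 0.74·c / 497 MHz = 0.447 m
βl = 2π·l/λ = 2π × 0.412 = 148°
tan(βl) = tan(148°) = -0.618
Z_in = Z_0·(Z_L + jZ_0·tanβl)/(Z_0 + jZ_L·tanβl)
     = 50·(118 − j30.9)/(50 − j72.9)

Z_in ≈ 52.2 + j45.2 Ω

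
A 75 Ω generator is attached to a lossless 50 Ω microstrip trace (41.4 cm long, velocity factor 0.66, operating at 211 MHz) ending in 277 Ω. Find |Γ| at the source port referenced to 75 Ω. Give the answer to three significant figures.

|Γ| ≈ 0.624

λ = v/f = 0.66·c / 211 MHz = 0.938 m
βl = 2π·l/λ = 2π × 0.441 = 159°
tan(βl) = -0.387
Z_in = Z_0·(Z_L + jZ_0·tanβl)/(Z_0 + jZ_L·tanβl) = 56.8 + j103 Ω
Γ_s = (Z_in − Z_s)/(Z_in + Z_s) = (-18.2 + j103)/(132 + j103), |Γ_s| = 0.624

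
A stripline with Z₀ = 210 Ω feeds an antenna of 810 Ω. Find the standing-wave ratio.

Γ = (810 − 210)/(810 + 210) = 0.588
VSWR = (1 + 0.588)/(1 − 0.588)

VSWR ≈ 3.86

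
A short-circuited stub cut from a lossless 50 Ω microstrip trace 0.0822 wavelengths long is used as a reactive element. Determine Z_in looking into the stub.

Z_in ≈ +j28.4 Ω

βl = 2π × 0.0822 = 29.6°
tan(βl) = 0.568
For a short-circuited stub, Z_in = jZ_0·tan(βl)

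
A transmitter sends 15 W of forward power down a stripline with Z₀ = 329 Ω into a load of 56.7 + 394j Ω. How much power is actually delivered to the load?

P_delivered ≈ 3.68 W

|Γ| = |(-272.3 + j394)/(385.7 + j394)| = 0.869
|Γ|² = 0.755
P_refl = |Γ|²·P_inc = 11.3 W, P_del = (1 − |Γ|²)·P_inc = 3.68 W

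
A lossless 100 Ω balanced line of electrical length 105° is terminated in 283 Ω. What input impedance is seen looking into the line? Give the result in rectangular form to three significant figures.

Z_in ≈ 37.5 + j23.2 Ω

tan(βl) = tan(105°) = -3.73
Z_in = Z_0·(Z_L + jZ_0·tanβl)/(Z_0 + jZ_L·tanβl)
     = 100·(283 − j373)/(100 − j1060)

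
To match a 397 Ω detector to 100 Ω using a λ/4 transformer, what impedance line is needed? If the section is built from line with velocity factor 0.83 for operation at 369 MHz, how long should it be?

Z_qwt ≈ 199 Ω; length ≈ 16.9 cm

Z_qwt = √(Z_0·R_L) = √(100 × 397) = √39700
λ = 0.83·c/f = 0.675 m, so l = λ/4 = 0.169 m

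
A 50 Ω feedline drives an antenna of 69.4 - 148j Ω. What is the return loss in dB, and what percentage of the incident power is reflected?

Γ = (19.4 − j148)/(119.4 − j148), |Γ| = 0.785
RL = −20·log₁₀(0.785) = 2.1 dB
P_refl/P_inc = |Γ|² = 0.616

RL ≈ 2.1 dB; 61.6% of incident power reflected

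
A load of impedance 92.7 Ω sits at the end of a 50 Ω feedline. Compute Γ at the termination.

Γ = 0.299

Γ = (Z_L − Z_0)/(Z_L + Z_0) = (92.7 − 50)/(92.7 + 50) = 42.7/142.7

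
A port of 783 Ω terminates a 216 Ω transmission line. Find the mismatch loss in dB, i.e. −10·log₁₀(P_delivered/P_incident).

Γ = (783 − 216)/(783 + 216) = 0.568
|Γ|² = 0.322, so P_del/P_inc = 1 − |Γ|² = 0.678
ML = −10·log₁₀(1 − |Γ|²)

mismatch loss ≈ 1.69 dB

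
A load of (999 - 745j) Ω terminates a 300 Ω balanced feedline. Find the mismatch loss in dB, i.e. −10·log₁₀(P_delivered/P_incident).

Γ = (699 − j745)/(1299 − j745), |Γ| = 0.682
|Γ|² = 0.465, so P_del/P_inc = 1 − |Γ|² = 0.535
ML = −10·log₁₀(1 − |Γ|²)

mismatch loss ≈ 2.72 dB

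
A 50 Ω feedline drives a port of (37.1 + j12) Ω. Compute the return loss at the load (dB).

RL ≈ 14 dB

Γ = (-12.9 + j12)/(87.1 + j12), |Γ| = 0.2
RL = −20·log₁₀|Γ| = −20·log₁₀(0.2)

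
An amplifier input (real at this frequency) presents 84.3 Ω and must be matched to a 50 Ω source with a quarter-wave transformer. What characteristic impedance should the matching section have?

Z_qwt = √(Z_0·R_L) = √(50 × 84.3) = √4215

Z_qwt ≈ 64.9 Ω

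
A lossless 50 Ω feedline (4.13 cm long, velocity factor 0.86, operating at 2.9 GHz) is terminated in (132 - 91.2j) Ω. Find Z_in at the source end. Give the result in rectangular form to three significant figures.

Z_in ≈ 197 + j28.2 Ω

λ = v/f = 0.86·c / 2.9 GHz = 0.089 m
βl = 2π·l/λ = 2π × 0.464 = 167°
tan(βl) = tan(167°) = -0.229
Z_in = Z_0·(Z_L + jZ_0·tanβl)/(Z_0 + jZ_L·tanβl)
     = 50·(132 − j103)/(29.1 − j30.2)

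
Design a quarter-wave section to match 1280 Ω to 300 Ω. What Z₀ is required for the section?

Z_qwt = √(Z_0·R_L) = √(300 × 1280) = √384000

Z_qwt ≈ 620 Ω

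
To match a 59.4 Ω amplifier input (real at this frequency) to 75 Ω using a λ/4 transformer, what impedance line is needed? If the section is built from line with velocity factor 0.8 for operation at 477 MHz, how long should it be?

Z_qwt ≈ 66.7 Ω; length ≈ 12.6 cm

Z_qwt = √(Z_0·R_L) = √(75 × 59.4) = √4455
λ = 0.8·c/f = 0.503 m, so l = λ/4 = 0.126 m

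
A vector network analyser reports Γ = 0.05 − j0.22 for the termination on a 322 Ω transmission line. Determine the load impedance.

Z_L ≈ 321 − j149 Ω

Z_L = Z_0·(1 + Γ)/(1 − Γ) = 322·(1.05 − j0.22)/(0.95 + j0.22)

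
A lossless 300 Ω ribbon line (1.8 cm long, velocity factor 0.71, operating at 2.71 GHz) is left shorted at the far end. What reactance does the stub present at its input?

X_in ≈ 2260 Ω (inductive)

λ = v/f = 0.71·c / 2.71 GHz = 0.0786 m
βl = 2π·l/λ = 2π × 0.229 = 82.4°
tan(βl) = 7.54
For a shorted stub, Z_in = jZ_0·tan(βl)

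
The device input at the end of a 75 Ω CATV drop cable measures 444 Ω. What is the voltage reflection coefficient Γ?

Γ = (Z_L − Z_0)/(Z_L + Z_0) = (444 − 75)/(444 + 75) = 369/519

Γ = 0.711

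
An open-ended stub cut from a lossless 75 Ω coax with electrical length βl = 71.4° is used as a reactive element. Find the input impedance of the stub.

tan(βl) = 2.97
For an open-ended stub, Z_in = −jZ_0·cot(βl) = −jZ_0/tan(βl)

Z_in ≈ −j25.2 Ω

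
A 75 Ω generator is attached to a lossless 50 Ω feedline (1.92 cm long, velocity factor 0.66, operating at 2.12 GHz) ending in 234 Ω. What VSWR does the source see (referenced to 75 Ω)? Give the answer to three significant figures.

VSWR ≈ 6.73

λ = v/f = 0.66·c / 2.12 GHz = 0.0934 m
βl = 2π·l/λ = 2π × 0.206 = 74°
tan(βl) = 3.49
Z_in = Z_0·(Z_L + jZ_0·tanβl)/(Z_0 + jZ_L·tanβl) = 11.5 − j13.6 Ω
Γ_s = (Z_in − Z_s)/(Z_in + Z_s) = (-63.5 − j13.6)/(86.5 − j13.6), |Γ_s| = 0.741
VSWR = (1 + |Γ_s|)/(1 − |Γ_s|)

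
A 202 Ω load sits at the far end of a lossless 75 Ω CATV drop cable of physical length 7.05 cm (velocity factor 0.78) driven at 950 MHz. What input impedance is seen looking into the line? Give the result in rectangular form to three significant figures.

Z_in ≈ 29.1 + j14.9 Ω

λ = v/f = 0.78·c / 950 MHz = 0.246 m
βl = 2π·l/λ = 2π × 0.286 = 103°
tan(βl) = tan(103°) = -4.32
Z_in = Z_0·(Z_L + jZ_0·tanβl)/(Z_0 + jZ_L·tanβl)
     = 75·(202 − j324)/(75 − j872)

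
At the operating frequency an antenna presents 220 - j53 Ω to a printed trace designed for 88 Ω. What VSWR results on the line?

Γ = (Z_L − Z_0)/(Z_L + Z_0) = (132 − j53)/(308 − j53)
|Γ| = 142/313 = 0.455
VSWR = (1 + |Γ|)/(1 − |Γ|) = 1.46/0.545

VSWR ≈ 2.67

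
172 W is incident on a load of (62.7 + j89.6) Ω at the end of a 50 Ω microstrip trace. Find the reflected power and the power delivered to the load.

P_reflected ≈ 68 W; P_delivered ≈ 104 W

|Γ| = |(12.7 + j89.6)/(112.7 + j89.6)| = 0.629
|Γ|² = 0.395
P_refl = |Γ|²·P_inc = 68 W, P_del = (1 − |Γ|²)·P_inc = 104 W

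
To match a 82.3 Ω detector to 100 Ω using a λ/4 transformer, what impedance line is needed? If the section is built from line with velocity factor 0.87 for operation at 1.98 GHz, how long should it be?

Z_qwt = √(Z_0·R_L) = √(100 × 82.3) = √8230
λ = 0.87·c/f = 0.132 m, so l = λ/4 = 0.033 m

Z_qwt ≈ 90.7 Ω; length ≈ 3.3 cm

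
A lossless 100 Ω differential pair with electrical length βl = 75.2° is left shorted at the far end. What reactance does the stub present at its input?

tan(βl) = 3.78
For a shorted stub, Z_in = jZ_0·tan(βl)

X_in ≈ 378 Ω (inductive)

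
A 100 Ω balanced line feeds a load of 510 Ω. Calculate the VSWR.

VSWR ≈ 5.1

For a purely resistive load, VSWR = R_L/Z_0 or Z_0/R_L (whichever > 1) = 510/100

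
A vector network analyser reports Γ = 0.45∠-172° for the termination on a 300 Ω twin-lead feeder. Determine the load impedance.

Z_L ≈ 114 − j17.9 Ω

Z_L = Z_0·(1 + Γ)/(1 − Γ) = 300·(0.554 − j0.0626)/(1.45 + j0.0626)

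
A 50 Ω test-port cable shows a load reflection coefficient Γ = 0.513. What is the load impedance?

Z_L ≈ 155 Ω

Z_L = Z_0·(1 + Γ)/(1 − Γ) = 50·(1.51)/(0.487)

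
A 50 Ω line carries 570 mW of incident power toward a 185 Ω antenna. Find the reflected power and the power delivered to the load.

Γ = (185 − 50)/(185 + 50) = 0.574
|Γ|² = 0.33
P_refl = |Γ|²·P_inc = 188 mW, P_del = (1 − |Γ|²)·P_inc = 382 mW

P_reflected ≈ 188 mW; P_delivered ≈ 382 mW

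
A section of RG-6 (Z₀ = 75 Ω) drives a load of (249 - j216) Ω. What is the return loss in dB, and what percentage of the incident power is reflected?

RL ≈ 2.95 dB; 50.7% of incident power reflected

Γ = (174 − j216)/(324 − j216), |Γ| = 0.712
RL = −20·log₁₀(0.712) = 2.95 dB
P_refl/P_inc = |Γ|² = 0.507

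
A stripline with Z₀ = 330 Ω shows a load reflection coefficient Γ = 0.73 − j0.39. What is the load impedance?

Z_L = Z_0·(1 + Γ)/(1 − Γ) = 330·(1.73 − j0.39)/(0.27 + j0.39)

Z_L ≈ 462 − j1140 Ω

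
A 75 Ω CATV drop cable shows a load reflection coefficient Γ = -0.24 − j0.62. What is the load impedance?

Z_L ≈ 21.8 − j48.4 Ω

Z_L = Z_0·(1 + Γ)/(1 − Γ) = 75·(0.76 − j0.62)/(1.24 + j0.62)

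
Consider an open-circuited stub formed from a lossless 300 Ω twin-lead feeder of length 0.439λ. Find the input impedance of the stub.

βl = 2π × 0.439 = 158°
tan(βl) = -0.403
For an open-circuited stub, Z_in = −jZ_0·cot(βl) = −jZ_0/tan(βl)

Z_in ≈ +j744 Ω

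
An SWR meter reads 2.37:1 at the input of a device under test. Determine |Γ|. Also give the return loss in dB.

|Γ| = (S − 1)/(S + 1) = (2.37 − 1)/(2.37 + 1) = 1.37/3.37
RL = −20·log₁₀|Γ| = −20·log₁₀(0.407)

|Γ| ≈ 0.407; return loss ≈ 7.82 dB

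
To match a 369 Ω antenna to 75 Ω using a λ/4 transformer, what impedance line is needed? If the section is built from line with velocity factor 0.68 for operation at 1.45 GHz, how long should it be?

Z_qwt = √(Z_0·R_L) = √(75 × 369) = √27680
λ = 0.68·c/f = 0.141 m, so l = λ/4 = 0.0352 m

Z_qwt ≈ 166 Ω; length ≈ 3.52 cm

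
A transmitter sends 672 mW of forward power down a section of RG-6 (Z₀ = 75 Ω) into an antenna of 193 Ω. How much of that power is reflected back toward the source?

Γ = (193 − 75)/(193 + 75) = 0.44
|Γ|² = 0.194
P_refl = |Γ|²·P_inc = 130 mW, P_del = (1 − |Γ|²)·P_inc = 542 mW

P_reflected ≈ 130 mW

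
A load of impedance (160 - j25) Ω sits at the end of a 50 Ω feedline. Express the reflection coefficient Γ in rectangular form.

Γ = (Z_L − Z_0)/(Z_L + Z_0) = (110 − j25)/(210 − j25)

Γ ≈ 0.53 − j0.0559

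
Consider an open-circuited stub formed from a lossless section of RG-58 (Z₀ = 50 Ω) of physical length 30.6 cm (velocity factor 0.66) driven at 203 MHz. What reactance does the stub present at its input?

λ = v/f = 0.66·c / 203 MHz = 0.975 m
βl = 2π·l/λ = 2π × 0.314 = 113°
tan(βl) = -2.36
For an open-circuited stub, Z_in = −jZ_0·cot(βl) = −jZ_0/tan(βl)

X_in ≈ 21.2 Ω (inductive)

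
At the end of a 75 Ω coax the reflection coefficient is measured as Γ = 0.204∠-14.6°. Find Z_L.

Z_L = Z_0·(1 + Γ)/(1 − Γ) = 75·(1.2 − j0.0514)/(0.803 + j0.0514)

Z_L ≈ 111 − j11.9 Ω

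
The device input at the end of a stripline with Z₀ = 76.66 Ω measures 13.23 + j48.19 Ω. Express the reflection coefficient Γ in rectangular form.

Γ = (Z_L − Z_0)/(Z_L + Z_0) = (-63.43 + j48.19)/(89.89 + j48.19)

Γ ≈ -0.325 + j0.71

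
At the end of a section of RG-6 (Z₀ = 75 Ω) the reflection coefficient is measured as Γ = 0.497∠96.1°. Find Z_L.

Z_L = Z_0·(1 + Γ)/(1 − Γ) = 75·(0.947 + j0.494)/(1.05 − j0.494)

Z_L ≈ 41.8 + j54.8 Ω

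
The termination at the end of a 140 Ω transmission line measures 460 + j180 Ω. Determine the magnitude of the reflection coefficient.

Γ = (Z_L − Z_0)/(Z_L + Z_0) = (320 + j180)/(600 + j180)
|Γ| = 367/626

|Γ| ≈ 0.586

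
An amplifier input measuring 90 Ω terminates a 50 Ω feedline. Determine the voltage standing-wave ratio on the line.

VSWR ≈ 1.8

Γ = (90 − 50)/(90 + 50) = 0.286
VSWR = (1 + 0.286)/(1 − 0.286)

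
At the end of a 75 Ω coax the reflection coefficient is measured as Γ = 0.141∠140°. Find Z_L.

Z_L ≈ 59.5 + j11 Ω

Z_L = Z_0·(1 + Γ)/(1 − Γ) = 75·(0.892 + j0.0906)/(1.11 − j0.0906)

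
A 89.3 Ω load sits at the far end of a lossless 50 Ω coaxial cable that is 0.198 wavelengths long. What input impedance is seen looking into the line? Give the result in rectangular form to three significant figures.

Z_in ≈ 30.1 − j11.2 Ω

βl = 2π × 0.198 = 71.3°
tan(βl) = tan(71.3°) = 2.95
Z_in = Z_0·(Z_L + jZ_0·tanβl)/(Z_0 + jZ_L·tanβl)
     = 50·(89.3 + j148)/(50 + j264)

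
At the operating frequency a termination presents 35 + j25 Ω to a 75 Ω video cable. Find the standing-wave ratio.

VSWR ≈ 2.44

Γ = (Z_L − Z_0)/(Z_L + Z_0) = (-40 + j25)/(110 + j25)
|Γ| = 47.2/113 = 0.418
VSWR = (1 + |Γ|)/(1 − |Γ|) = 1.42/0.582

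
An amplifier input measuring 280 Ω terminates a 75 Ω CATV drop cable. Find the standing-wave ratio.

Γ = (280 − 75)/(280 + 75) = 0.577
VSWR = (1 + 0.577)/(1 − 0.577)

VSWR ≈ 3.73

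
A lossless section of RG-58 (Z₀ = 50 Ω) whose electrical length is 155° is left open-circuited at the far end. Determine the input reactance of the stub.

tan(βl) = -0.466
For an open-circuited stub, Z_in = −jZ_0·cot(βl) = −jZ_0/tan(βl)

X_in ≈ 107 Ω (inductive)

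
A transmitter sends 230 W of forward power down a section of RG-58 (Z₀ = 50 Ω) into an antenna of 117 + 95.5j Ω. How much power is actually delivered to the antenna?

P_delivered ≈ 145 W

|Γ| = |(67 + j95.5)/(167 + j95.5)| = 0.606
|Γ|² = 0.368
P_refl = |Γ|²·P_inc = 84.6 W, P_del = (1 − |Γ|²)·P_inc = 145 W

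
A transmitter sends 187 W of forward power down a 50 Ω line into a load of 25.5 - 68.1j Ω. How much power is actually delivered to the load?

P_delivered ≈ 92.3 W

|Γ| = |(-24.5 − j68.1)/(75.5 − j68.1)| = 0.712
|Γ|² = 0.507
P_refl = |Γ|²·P_inc = 94.7 W, P_del = (1 − |Γ|²)·P_inc = 92.3 W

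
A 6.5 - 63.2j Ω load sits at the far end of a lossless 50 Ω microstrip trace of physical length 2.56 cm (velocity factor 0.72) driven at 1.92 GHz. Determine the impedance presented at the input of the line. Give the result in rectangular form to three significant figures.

Z_in ≈ 3.33 + j28.9 Ω

λ = v/f = 0.72·c / 1.92 GHz = 0.113 m
βl = 2π·l/λ = 2π × 0.228 = 81.9°
tan(βl) = tan(81.9°) = 7.04
Z_in = Z_0·(Z_L + jZ_0·tanβl)/(Z_0 + jZ_L·tanβl)
     = 50·(6.5 + j289)/(495 + j45.8)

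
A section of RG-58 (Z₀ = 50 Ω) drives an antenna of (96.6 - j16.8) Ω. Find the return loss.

Γ = (46.6 − j16.8)/(146.6 − j16.8), |Γ| = 0.336
RL = −20·log₁₀|Γ| = −20·log₁₀(0.336)

RL ≈ 9.48 dB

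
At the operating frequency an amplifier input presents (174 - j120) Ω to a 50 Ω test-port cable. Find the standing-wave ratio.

VSWR ≈ 5.23

Γ = (Z_L − Z_0)/(Z_L + Z_0) = (124 − j120)/(224 − j120)
|Γ| = 173/254 = 0.679
VSWR = (1 + |Γ|)/(1 − |Γ|) = 1.68/0.321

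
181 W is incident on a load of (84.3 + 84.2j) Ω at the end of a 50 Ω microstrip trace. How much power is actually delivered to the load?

P_delivered ≈ 121 W

|Γ| = |(34.3 + j84.2)/(134.3 + j84.2)| = 0.574
|Γ|² = 0.329
P_refl = |Γ|²·P_inc = 59.5 W, P_del = (1 − |Γ|²)·P_inc = 121 W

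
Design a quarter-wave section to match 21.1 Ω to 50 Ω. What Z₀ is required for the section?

Z_qwt ≈ 32.5 Ω

Z_qwt = √(Z_0·R_L) = √(50 × 21.1) = √1055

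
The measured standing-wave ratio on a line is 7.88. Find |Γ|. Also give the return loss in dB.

|Γ| ≈ 0.775; return loss ≈ 2.22 dB

|Γ| = (S − 1)/(S + 1) = (7.88 − 1)/(7.88 + 1) = 6.88/8.88
RL = −20·log₁₀|Γ| = −20·log₁₀(0.775)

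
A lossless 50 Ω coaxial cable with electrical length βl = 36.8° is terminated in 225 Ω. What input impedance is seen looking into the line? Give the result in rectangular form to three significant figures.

tan(βl) = tan(36.8°) = 0.748
Z_in = Z_0·(Z_L + jZ_0·tanβl)/(Z_0 + jZ_L·tanβl)
     = 50·(225 + j37.4)/(50 + j168)

Z_in ≈ 28.5 − j58.4 Ω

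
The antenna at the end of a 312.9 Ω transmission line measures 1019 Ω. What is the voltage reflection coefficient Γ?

Γ = (Z_L − Z_0)/(Z_L + Z_0) = (1019 − 312.9)/(1019 + 312.9) = 706.1/1332

Γ = 0.53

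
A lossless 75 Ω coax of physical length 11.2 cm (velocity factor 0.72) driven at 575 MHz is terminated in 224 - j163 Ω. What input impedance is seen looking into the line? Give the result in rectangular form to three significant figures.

Z_in ≈ 19.8 + j35.8 Ω

λ = v/f = 0.72·c / 575 MHz = 0.376 m
βl = 2π·l/λ = 2π × 0.298 = 107°
tan(βl) = tan(107°) = -3.2
Z_in = Z_0·(Z_L + jZ_0·tanβl)/(Z_0 + jZ_L·tanβl)
     = 75·(224 − j403)/(-447 − j718)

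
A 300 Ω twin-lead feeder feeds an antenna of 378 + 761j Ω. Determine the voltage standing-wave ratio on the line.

VSWR ≈ 7.02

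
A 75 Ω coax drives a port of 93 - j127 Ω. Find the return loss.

RL ≈ 4.31 dB

Γ = (18 − j127)/(168 − j127), |Γ| = 0.609
RL = −20·log₁₀|Γ| = −20·log₁₀(0.609)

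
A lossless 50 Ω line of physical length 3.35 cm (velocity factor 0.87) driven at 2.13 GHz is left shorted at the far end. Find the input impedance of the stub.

Z_in ≈ −j338 Ω

λ = v/f = 0.87·c / 2.13 GHz = 0.123 m
βl = 2π·l/λ = 2π × 0.273 = 98.4°
tan(βl) = -6.76
For a shorted stub, Z_in = jZ_0·tan(βl)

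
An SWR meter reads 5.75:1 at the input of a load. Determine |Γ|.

|Γ| = (S − 1)/(S + 1) = (5.75 − 1)/(5.75 + 1) = 4.75/6.75

|Γ| ≈ 0.704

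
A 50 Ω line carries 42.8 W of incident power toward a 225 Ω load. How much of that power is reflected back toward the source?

P_reflected ≈ 17.3 W

Γ = (225 − 50)/(225 + 50) = 0.636
|Γ|² = 0.405
P_refl = |Γ|²·P_inc = 17.3 W, P_del = (1 − |Γ|²)·P_inc = 25.5 W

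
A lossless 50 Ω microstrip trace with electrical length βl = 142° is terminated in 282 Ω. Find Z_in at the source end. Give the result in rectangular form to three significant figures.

Z_in ≈ 22.2 + j58.9 Ω

tan(βl) = tan(142°) = -0.781
Z_in = Z_0·(Z_L + jZ_0·tanβl)/(Z_0 + jZ_L·tanβl)
     = 50·(282 − j39.1)/(50 − j220)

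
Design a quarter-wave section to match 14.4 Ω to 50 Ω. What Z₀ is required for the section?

Z_qwt ≈ 26.8 Ω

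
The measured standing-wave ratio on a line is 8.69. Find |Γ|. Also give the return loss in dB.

|Γ| ≈ 0.794; return loss ≈ 2.01 dB

|Γ| = (S − 1)/(S + 1) = (8.69 − 1)/(8.69 + 1) = 7.69/9.69
RL = −20·log₁₀|Γ| = −20·log₁₀(0.794)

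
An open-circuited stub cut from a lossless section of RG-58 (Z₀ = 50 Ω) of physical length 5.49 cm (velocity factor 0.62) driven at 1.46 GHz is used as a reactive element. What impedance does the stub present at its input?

λ = v/f = 0.62·c / 1.46 GHz = 0.127 m
βl = 2π·l/λ = 2π × 0.431 = 155°
tan(βl) = -0.463
For an open-circuited stub, Z_in = −jZ_0·cot(βl) = −jZ_0/tan(βl)

Z_in ≈ +j108 Ω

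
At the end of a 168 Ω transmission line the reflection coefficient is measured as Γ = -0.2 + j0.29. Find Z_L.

Z_L ≈ 96.5 + j63.9 Ω

Z_L = Z_0·(1 + Γ)/(1 − Γ) = 168·(0.8 + j0.29)/(1.2 − j0.29)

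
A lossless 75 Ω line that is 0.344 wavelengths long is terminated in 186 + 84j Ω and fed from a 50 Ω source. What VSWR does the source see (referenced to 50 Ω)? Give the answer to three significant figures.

VSWR ≈ 2.52

βl = 2π × 0.344 = 124°
tan(βl) = -1.49
Z_in = Z_0·(Z_L + jZ_0·tanβl)/(Z_0 + jZ_L·tanβl) = 28.8 + j29.5 Ω
Γ_s = (Z_in − Z_s)/(Z_in + Z_s) = (-21.2 + j29.5)/(78.8 + j29.5), |Γ_s| = 0.431
VSWR = (1 + |Γ_s|)/(1 − |Γ_s|)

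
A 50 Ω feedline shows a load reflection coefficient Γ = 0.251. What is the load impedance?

Z_L ≈ 83.5 Ω

Z_L = Z_0·(1 + Γ)/(1 − Γ) = 50·(1.25)/(0.749)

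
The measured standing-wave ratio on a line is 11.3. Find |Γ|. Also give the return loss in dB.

|Γ| ≈ 0.837; return loss ≈ 1.54 dB

|Γ| = (S − 1)/(S + 1) = (11.3 − 1)/(11.3 + 1) = 10.3/12.3
RL = −20·log₁₀|Γ| = −20·log₁₀(0.837)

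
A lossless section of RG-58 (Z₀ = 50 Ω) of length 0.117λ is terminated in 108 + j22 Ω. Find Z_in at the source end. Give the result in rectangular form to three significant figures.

βl = 2π × 0.117 = 42.1°
tan(βl) = tan(42.1°) = 0.904
Z_in = Z_0·(Z_L + jZ_0·tanβl)/(Z_0 + jZ_L·tanβl)
     = 50·(108 + j67.2)/(30.1 + j97.7)

Z_in ≈ 47 − j40.8 Ω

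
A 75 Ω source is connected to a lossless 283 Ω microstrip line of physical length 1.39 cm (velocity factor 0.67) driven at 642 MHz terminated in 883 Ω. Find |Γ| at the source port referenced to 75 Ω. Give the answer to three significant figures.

λ = v/f = 0.67·c / 642 MHz = 0.313 m
βl = 2π·l/λ = 2π × 0.0444 = 16°
tan(βl) = 0.286
Z_in = Z_0·(Z_L + jZ_0·tanβl)/(Z_0 + jZ_L·tanβl) = 531 − j394 Ω
Γ_s = (Z_in − Z_s)/(Z_in + Z_s) = (456 − j394)/(606 − j394), |Γ_s| = 0.834

|Γ| ≈ 0.834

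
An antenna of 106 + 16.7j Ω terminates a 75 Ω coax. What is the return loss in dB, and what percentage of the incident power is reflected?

RL ≈ 14.3 dB; 3.75% of incident power reflected

Γ = (31 + j16.7)/(181 + j16.7), |Γ| = 0.194
RL = −20·log₁₀(0.194) = 14.3 dB
P_refl/P_inc = |Γ|² = 0.0375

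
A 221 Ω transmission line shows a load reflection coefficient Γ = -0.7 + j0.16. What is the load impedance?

Z_L = Z_0·(1 + Γ)/(1 − Γ) = 221·(0.3 + j0.16)/(1.7 − j0.16)

Z_L ≈ 36.7 + j24.3 Ω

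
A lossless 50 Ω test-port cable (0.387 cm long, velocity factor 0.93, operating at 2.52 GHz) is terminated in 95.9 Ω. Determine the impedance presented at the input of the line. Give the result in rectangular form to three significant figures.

λ = v/f = 0.93·c / 2.52 GHz = 0.111 m
βl = 2π·l/λ = 2π × 0.035 = 12.6°
tan(βl) = tan(12.6°) = 0.223
Z_in = Z_0·(Z_L + jZ_0·tanβl)/(Z_0 + jZ_L·tanβl)
     = 50·(95.9 + j11.2)/(50 + j21.4)

Z_in ≈ 85.1 − j25.3 Ω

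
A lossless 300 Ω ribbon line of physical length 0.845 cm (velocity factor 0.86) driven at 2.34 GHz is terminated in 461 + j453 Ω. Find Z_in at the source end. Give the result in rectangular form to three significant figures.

Z_in ≈ 851 − j350 Ω

λ = v/f = 0.86·c / 2.34 GHz = 0.11 m
βl = 2π·l/λ = 2π × 0.0766 = 27.6°
tan(βl) = tan(27.6°) = 0.523
Z_in = Z_0·(Z_L + jZ_0·tanβl)/(Z_0 + jZ_L·tanβl)
     = 300·(461 + j610)/(63.3 + j241)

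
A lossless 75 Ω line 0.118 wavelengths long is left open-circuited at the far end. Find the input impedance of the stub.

βl = 2π × 0.118 = 42.5°
tan(βl) = 0.916
For an open-circuited stub, Z_in = −jZ_0·cot(βl) = −jZ_0/tan(βl)

Z_in ≈ −j81.9 Ω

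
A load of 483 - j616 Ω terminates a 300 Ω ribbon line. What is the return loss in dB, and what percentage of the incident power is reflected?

RL ≈ 3.81 dB; 41.6% of incident power reflected

Γ = (183 − j616)/(783 − j616), |Γ| = 0.645
RL = −20·log₁₀(0.645) = 3.81 dB
P_refl/P_inc = |Γ|² = 0.416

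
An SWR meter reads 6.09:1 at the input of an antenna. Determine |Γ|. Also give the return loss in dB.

|Γ| = (S − 1)/(S + 1) = (6.09 − 1)/(6.09 + 1) = 5.09/7.09
RL = −20·log₁₀|Γ| = −20·log₁₀(0.718)

|Γ| ≈ 0.718; return loss ≈ 2.88 dB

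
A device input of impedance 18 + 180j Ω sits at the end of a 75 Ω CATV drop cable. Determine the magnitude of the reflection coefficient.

Γ = (Z_L − Z_0)/(Z_L + Z_0) = (-57 + j180)/(93 + j180)
|Γ| = 189/203

|Γ| ≈ 0.932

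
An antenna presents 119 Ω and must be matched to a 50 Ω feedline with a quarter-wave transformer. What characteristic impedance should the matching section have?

Z_qwt ≈ 77.1 Ω

Z_qwt = √(Z_0·R_L) = √(50 × 119) = √5950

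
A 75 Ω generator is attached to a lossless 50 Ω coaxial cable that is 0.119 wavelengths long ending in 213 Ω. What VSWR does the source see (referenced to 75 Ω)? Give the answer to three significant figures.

VSWR ≈ 4.52

βl = 2π × 0.119 = 42.8°
tan(βl) = 0.927
Z_in = Z_0·(Z_L + jZ_0·tanβl)/(Z_0 + jZ_L·tanβl) = 23.9 − j47.9 Ω
Γ_s = (Z_in − Z_s)/(Z_in + Z_s) = (-51.1 − j47.9)/(98.9 − j47.9), |Γ_s| = 0.638
VSWR = (1 + |Γ_s|)/(1 − |Γ_s|)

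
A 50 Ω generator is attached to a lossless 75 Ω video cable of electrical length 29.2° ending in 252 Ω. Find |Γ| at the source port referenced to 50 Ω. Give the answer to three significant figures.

|Γ| ≈ 0.63

tan(βl) = 0.559
Z_in = Z_0·(Z_L + jZ_0·tanβl)/(Z_0 + jZ_L·tanβl) = 73.1 − j95.3 Ω
Γ_s = (Z_in − Z_s)/(Z_in + Z_s) = (23.1 − j95.3)/(123 − j95.3), |Γ_s| = 0.63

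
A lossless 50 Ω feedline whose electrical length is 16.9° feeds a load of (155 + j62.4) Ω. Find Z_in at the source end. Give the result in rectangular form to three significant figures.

tan(βl) = tan(16.9°) = 0.304
Z_in = Z_0·(Z_L + jZ_0·tanβl)/(Z_0 + jZ_L·tanβl)
     = 50·(155 + j77.6)/(31 + j47.1)

Z_in ≈ 133 − j76.9 Ω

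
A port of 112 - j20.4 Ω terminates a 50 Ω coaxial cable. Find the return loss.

Γ = (62 − j20.4)/(162 − j20.4), |Γ| = 0.4
RL = −20·log₁₀|Γ| = −20·log₁₀(0.4)

RL ≈ 7.96 dB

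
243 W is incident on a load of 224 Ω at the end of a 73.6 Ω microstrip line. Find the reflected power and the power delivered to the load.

P_reflected ≈ 62.1 W; P_delivered ≈ 181 W

Γ = (224 − 73.6)/(224 + 73.6) = 0.505
|Γ|² = 0.255
P_refl = |Γ|²·P_inc = 62.1 W, P_del = (1 − |Γ|²)·P_inc = 181 W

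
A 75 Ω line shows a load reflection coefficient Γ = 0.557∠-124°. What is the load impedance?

Z_L ≈ 26.8 − j35.8 Ω

Z_L = Z_0·(1 + Γ)/(1 − Γ) = 75·(0.689 − j0.462)/(1.31 + j0.462)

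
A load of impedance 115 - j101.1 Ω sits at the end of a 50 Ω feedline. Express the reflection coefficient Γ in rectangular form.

Γ ≈ 0.559 − j0.27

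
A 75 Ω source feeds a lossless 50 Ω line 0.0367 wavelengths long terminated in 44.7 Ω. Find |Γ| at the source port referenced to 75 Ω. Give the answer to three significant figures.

|Γ| ≈ 0.249

βl = 2π × 0.0367 = 13.2°
tan(βl) = 0.235
Z_in = Z_0·(Z_L + jZ_0·tanβl)/(Z_0 + jZ_L·tanβl) = 45.2 + j2.26 Ω
Γ_s = (Z_in − Z_s)/(Z_in + Z_s) = (-29.8 + j2.26)/(120 + j2.26), |Γ_s| = 0.249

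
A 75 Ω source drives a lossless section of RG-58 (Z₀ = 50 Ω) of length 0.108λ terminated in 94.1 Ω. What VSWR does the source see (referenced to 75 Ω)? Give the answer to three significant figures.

VSWR ≈ 1.99

βl = 2π × 0.108 = 38.9°
tan(βl) = 0.806
Z_in = Z_0·(Z_L + jZ_0·tanβl)/(Z_0 + jZ_L·tanβl) = 47 − j31 Ω
Γ_s = (Z_in − Z_s)/(Z_in + Z_s) = (-28 − j31)/(122 − j31), |Γ_s| = 0.332
VSWR = (1 + |Γ_s|)/(1 − |Γ_s|)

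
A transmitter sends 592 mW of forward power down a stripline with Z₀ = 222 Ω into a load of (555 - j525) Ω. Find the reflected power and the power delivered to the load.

|Γ| = |(333 − j525)/(777 − j525)| = 0.663
|Γ|² = 0.44
P_refl = |Γ|²·P_inc = 260 mW, P_del = (1 − |Γ|²)·P_inc = 332 mW

P_reflected ≈ 260 mW; P_delivered ≈ 332 mW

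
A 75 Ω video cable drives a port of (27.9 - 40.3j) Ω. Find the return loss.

RL ≈ 5.02 dB

Γ = (-47.1 − j40.3)/(102.9 − j40.3), |Γ| = 0.561
RL = −20·log₁₀|Γ| = −20·log₁₀(0.561)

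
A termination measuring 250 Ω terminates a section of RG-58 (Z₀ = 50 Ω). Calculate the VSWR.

VSWR ≈ 5

Γ = (250 − 50)/(250 + 50) = 0.667
VSWR = (1 + 0.667)/(1 − 0.667)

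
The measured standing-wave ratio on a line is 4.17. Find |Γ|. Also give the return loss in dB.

|Γ| ≈ 0.613; return loss ≈ 4.25 dB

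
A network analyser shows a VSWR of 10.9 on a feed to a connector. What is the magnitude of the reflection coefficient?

|Γ| = (S − 1)/(S + 1) = (10.9 − 1)/(10.9 + 1) = 9.9/11.9

|Γ| ≈ 0.832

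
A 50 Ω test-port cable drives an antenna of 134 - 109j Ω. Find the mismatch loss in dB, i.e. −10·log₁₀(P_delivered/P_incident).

Γ = (84 − j109)/(184 − j109), |Γ| = 0.643
|Γ|² = 0.414, so P_del/P_inc = 1 − |Γ|² = 0.586
ML = −10·log₁₀(1 − |Γ|²)

mismatch loss ≈ 2.32 dB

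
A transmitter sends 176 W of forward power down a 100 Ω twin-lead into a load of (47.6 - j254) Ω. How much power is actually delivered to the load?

|Γ| = |(-52.4 − j254)/(147.6 − j254)| = 0.883
|Γ|² = 0.779
P_refl = |Γ|²·P_inc = 137 W, P_del = (1 − |Γ|²)·P_inc = 38.8 W

P_delivered ≈ 38.8 W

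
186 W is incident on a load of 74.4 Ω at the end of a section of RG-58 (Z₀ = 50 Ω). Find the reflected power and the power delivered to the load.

P_reflected ≈ 7.16 W; P_delivered ≈ 179 W

Γ = (74.4 − 50)/(74.4 + 50) = 0.196
|Γ|² = 0.0385
P_refl = |Γ|²·P_inc = 7.16 W, P_del = (1 − |Γ|²)·P_inc = 179 W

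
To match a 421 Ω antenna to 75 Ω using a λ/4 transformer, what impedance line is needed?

Z_qwt ≈ 178 Ω

Z_qwt = √(Z_0·R_L) = √(75 × 421) = √31580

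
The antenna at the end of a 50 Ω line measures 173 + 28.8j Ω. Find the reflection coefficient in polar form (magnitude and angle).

Γ = (Z_L − Z_0)/(Z_L + Z_0) = (123 + j28.8)/(223 + j28.8)
|Γ| = 126/225 = 0.562

Γ ≈ 0.562 ∠ 5.82°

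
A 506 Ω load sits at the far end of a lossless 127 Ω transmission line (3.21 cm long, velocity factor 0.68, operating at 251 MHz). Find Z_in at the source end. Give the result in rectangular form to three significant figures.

Z_in ≈ 267 − j237 Ω

λ = v/f = 0.68·c / 251 MHz = 0.813 m
βl = 2π·l/λ = 2π × 0.0395 = 14.2°
tan(βl) = tan(14.2°) = 0.253
Z_in = Z_0·(Z_L + jZ_0·tanβl)/(Z_0 + jZ_L·tanβl)
     = 127·(506 + j32.2)/(127 + j128)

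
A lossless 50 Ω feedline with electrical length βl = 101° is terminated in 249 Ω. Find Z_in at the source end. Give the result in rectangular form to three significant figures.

Z_in ≈ 10.4 + j9.31 Ω

tan(βl) = tan(101°) = -5.14
Z_in = Z_0·(Z_L + jZ_0·tanβl)/(Z_0 + jZ_L·tanβl)
     = 50·(249 − j257)/(50 − j1280)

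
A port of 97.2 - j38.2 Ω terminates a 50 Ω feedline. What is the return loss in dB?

RL ≈ 7.97 dB

Γ = (47.2 − j38.2)/(147.2 − j38.2), |Γ| = 0.399
RL = −20·log₁₀|Γ| = −20·log₁₀(0.399)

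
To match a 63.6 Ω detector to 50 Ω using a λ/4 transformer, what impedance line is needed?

Z_qwt ≈ 56.4 Ω

Z_qwt = √(Z_0·R_L) = √(50 × 63.6) = √3180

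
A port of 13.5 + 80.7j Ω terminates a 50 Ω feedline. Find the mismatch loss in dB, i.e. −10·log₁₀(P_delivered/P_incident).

mismatch loss ≈ 5.92 dB

Γ = (-36.5 + j80.7)/(63.5 + j80.7), |Γ| = 0.863
|Γ|² = 0.744, so P_del/P_inc = 1 − |Γ|² = 0.256
ML = −10·log₁₀(1 − |Γ|²)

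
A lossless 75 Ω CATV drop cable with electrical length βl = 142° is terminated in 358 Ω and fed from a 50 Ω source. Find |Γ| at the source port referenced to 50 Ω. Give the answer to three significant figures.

tan(βl) = -0.781
Z_in = Z_0·(Z_L + jZ_0·tanβl)/(Z_0 + jZ_L·tanβl) = 38.7 + j85.6 Ω
Γ_s = (Z_in − Z_s)/(Z_in + Z_s) = (-11.3 + j85.6)/(88.7 + j85.6), |Γ_s| = 0.701

|Γ| ≈ 0.701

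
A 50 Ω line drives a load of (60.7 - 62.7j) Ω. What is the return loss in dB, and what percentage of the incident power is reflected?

RL ≈ 6.02 dB; 25% of incident power reflected

Γ = (10.7 − j62.7)/(110.7 − j62.7), |Γ| = 0.5
RL = −20·log₁₀(0.5) = 6.02 dB
P_refl/P_inc = |Γ|² = 0.25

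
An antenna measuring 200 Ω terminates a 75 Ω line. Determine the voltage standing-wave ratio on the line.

VSWR ≈ 2.67

Γ = (200 − 75)/(200 + 75) = 0.455
VSWR = (1 + 0.455)/(1 − 0.455)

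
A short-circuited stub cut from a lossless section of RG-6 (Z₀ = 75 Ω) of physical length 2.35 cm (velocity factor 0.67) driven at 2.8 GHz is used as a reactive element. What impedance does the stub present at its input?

λ = v/f = 0.67·c / 2.8 GHz = 0.0718 m
βl = 2π·l/λ = 2π × 0.327 = 118°
tan(βl) = -1.89
For a short-circuited stub, Z_in = jZ_0·tan(βl)

Z_in ≈ −j142 Ω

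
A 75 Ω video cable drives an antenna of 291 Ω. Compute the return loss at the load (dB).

Γ = (291 − 75)/(291 + 75) = 0.59
RL = −20·log₁₀|Γ| = −20·log₁₀(0.59)

RL ≈ 4.58 dB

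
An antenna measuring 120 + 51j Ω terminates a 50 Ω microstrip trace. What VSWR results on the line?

VSWR ≈ 2.91

Γ = (Z_L − Z_0)/(Z_L + Z_0) = (70 + j51)/(170 + j51)
|Γ| = 86.6/177 = 0.488
VSWR = (1 + |Γ|)/(1 − |Γ|) = 1.49/0.512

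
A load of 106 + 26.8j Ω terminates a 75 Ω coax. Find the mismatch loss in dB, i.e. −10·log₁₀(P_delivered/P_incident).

Γ = (31 + j26.8)/(181 + j26.8), |Γ| = 0.224
|Γ|² = 0.0502, so P_del/P_inc = 1 − |Γ|² = 0.95
ML = −10·log₁₀(1 − |Γ|²)

mismatch loss ≈ 0.223 dB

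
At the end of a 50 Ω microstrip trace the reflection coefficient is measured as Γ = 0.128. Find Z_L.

Z_L ≈ 64.7 Ω

Z_L = Z_0·(1 + Γ)/(1 − Γ) = 50·(1.13)/(0.872)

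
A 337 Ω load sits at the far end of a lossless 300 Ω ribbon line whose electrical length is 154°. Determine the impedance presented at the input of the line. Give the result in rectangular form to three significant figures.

Z_in ≈ 321 + j29.5 Ω

tan(βl) = tan(154°) = -0.488
Z_in = Z_0·(Z_L + jZ_0·tanβl)/(Z_0 + jZ_L·tanβl)
     = 300·(337 − j146)/(300 − j164)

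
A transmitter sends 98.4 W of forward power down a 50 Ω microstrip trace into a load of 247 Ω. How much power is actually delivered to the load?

P_delivered ≈ 55.1 W

Γ = (247 − 50)/(247 + 50) = 0.663
|Γ|² = 0.44
P_refl = |Γ|²·P_inc = 43.3 W, P_del = (1 − |Γ|²)·P_inc = 55.1 W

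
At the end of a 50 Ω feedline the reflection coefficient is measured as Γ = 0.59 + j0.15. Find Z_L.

Z_L = Z_0·(1 + Γ)/(1 − Γ) = 50·(1.59 + j0.15)/(0.41 − j0.15)

Z_L ≈ 165 + j78.7 Ω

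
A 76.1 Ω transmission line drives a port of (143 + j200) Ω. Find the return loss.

RL ≈ 2.96 dB

Γ = (66.9 + j200)/(219.1 + j200), |Γ| = 0.711
RL = −20·log₁₀|Γ| = −20·log₁₀(0.711)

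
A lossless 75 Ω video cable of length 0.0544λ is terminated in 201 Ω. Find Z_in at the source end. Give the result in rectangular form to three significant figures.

βl = 2π × 0.0544 = 19.6°
tan(βl) = tan(19.6°) = 0.356
Z_in = Z_0·(Z_L + jZ_0·tanβl)/(Z_0 + jZ_L·tanβl)
     = 75·(201 + j26.7)/(75 + j71.5)

Z_in ≈ 119 − j86.4 Ω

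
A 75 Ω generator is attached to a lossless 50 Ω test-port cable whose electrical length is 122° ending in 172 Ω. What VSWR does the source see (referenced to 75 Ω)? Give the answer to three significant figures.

VSWR ≈ 4.39

tan(βl) = -1.6
Z_in = Z_0·(Z_L + jZ_0·tanβl)/(Z_0 + jZ_L·tanβl) = 19.6 + j27.7 Ω
Γ_s = (Z_in − Z_s)/(Z_in + Z_s) = (-55.4 + j27.7)/(94.6 + j27.7), |Γ_s| = 0.629
VSWR = (1 + |Γ_s|)/(1 − |Γ_s|)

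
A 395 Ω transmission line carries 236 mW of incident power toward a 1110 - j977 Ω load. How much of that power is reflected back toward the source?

|Γ| = |(715 − j977)/(1505 − j977)| = 0.675
|Γ|² = 0.455
P_refl = |Γ|²·P_inc = 107 mW, P_del = (1 − |Γ|²)·P_inc = 129 mW

P_reflected ≈ 107 mW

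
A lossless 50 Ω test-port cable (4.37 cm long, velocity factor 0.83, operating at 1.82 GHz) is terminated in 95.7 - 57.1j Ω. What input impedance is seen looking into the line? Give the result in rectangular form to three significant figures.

λ = v/f = 0.83·c / 1.82 GHz = 0.137 m
βl = 2π·l/λ = 2π × 0.319 = 115°
tan(βl) = tan(115°) = -2.15
Z_in = Z_0·(Z_L + jZ_0·tanβl)/(Z_0 + jZ_L·tanβl)
     = 50·(95.7 − j164)/(-72.5 − j205)

Z_in ≈ 28.3 + j33.3 Ω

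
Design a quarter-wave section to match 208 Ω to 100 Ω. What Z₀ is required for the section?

Z_qwt = √(Z_0·R_L) = √(100 × 208) = √20800

Z_qwt ≈ 144 Ω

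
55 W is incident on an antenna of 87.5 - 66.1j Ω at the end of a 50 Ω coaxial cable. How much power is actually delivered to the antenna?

P_delivered ≈ 41.4 W

|Γ| = |(37.5 − j66.1)/(137.5 − j66.1)| = 0.498
|Γ|² = 0.248
P_refl = |Γ|²·P_inc = 13.6 W, P_del = (1 − |Γ|²)·P_inc = 41.4 W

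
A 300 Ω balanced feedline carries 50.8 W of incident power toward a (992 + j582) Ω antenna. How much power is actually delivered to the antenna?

P_delivered ≈ 30.1 W

|Γ| = |(692 + j582)/(1292 + j582)| = 0.638
|Γ|² = 0.407
P_refl = |Γ|²·P_inc = 20.7 W, P_del = (1 − |Γ|²)·P_inc = 30.1 W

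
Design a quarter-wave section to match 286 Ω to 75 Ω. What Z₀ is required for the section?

Z_qwt ≈ 146 Ω

Z_qwt = √(Z_0·R_L) = √(75 × 286) = √21450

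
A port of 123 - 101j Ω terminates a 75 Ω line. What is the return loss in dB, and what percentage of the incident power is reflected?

Γ = (48 − j101)/(198 − j101), |Γ| = 0.503
RL = −20·log₁₀(0.503) = 5.97 dB
P_refl/P_inc = |Γ|² = 0.253

RL ≈ 5.97 dB; 25.3% of incident power reflected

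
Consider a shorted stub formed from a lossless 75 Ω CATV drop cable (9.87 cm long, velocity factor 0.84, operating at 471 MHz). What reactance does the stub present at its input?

X_in ≈ 172 Ω (inductive)

λ = v/f = 0.84·c / 471 MHz = 0.535 m
βl = 2π·l/λ = 2π × 0.184 = 66.4°
tan(βl) = 2.29
For a shorted stub, Z_in = jZ_0·tan(βl)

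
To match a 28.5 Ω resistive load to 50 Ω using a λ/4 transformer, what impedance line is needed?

Z_qwt ≈ 37.7 Ω

Z_qwt = √(Z_0·R_L) = √(50 × 28.5) = √1425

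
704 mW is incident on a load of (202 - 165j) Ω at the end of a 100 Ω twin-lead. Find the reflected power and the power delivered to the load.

P_reflected ≈ 224 mW; P_delivered ≈ 480 mW

|Γ| = |(102 − j165)/(302 − j165)| = 0.564
|Γ|² = 0.318
P_refl = |Γ|²·P_inc = 224 mW, P_del = (1 − |Γ|²)·P_inc = 480 mW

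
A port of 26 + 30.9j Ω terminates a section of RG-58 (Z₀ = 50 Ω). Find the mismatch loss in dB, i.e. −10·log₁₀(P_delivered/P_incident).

Γ = (-24 + j30.9)/(76 + j30.9), |Γ| = 0.477
|Γ|² = 0.227, so P_del/P_inc = 1 − |Γ|² = 0.773
ML = −10·log₁₀(1 − |Γ|²)

mismatch loss ≈ 1.12 dB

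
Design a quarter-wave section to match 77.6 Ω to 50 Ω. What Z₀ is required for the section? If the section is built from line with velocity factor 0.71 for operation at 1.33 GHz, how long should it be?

Z_qwt ≈ 62.3 Ω; length ≈ 4 cm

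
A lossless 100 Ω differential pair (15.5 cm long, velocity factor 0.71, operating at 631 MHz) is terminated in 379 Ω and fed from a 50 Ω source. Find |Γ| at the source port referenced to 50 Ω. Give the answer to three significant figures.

λ = v/f = 0.71·c / 631 MHz = 0.338 m
βl = 2π·l/λ = 2π × 0.459 = 165°
tan(βl) = -0.262
Z_in = Z_0·(Z_L + jZ_0·tanβl)/(Z_0 + jZ_L·tanβl) = 204 + j176 Ω
Γ_s = (Z_in − Z_s)/(Z_in + Z_s) = (154 + j176)/(254 + j176), |Γ_s| = 0.757

|Γ| ≈ 0.757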